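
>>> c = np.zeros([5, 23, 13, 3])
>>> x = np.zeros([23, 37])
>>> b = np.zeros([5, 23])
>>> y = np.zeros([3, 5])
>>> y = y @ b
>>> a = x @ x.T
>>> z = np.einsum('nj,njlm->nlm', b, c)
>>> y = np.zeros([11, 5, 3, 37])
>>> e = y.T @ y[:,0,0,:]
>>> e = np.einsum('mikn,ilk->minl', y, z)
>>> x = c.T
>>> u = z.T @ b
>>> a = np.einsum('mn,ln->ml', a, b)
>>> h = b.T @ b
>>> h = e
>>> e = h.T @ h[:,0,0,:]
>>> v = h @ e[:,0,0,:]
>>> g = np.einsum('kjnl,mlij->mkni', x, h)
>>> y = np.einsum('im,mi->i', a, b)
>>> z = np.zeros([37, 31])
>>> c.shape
(5, 23, 13, 3)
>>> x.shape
(3, 13, 23, 5)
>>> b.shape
(5, 23)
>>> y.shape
(23,)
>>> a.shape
(23, 5)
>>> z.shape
(37, 31)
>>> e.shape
(13, 37, 5, 13)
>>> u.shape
(3, 13, 23)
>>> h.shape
(11, 5, 37, 13)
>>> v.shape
(11, 5, 37, 13)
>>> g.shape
(11, 3, 23, 37)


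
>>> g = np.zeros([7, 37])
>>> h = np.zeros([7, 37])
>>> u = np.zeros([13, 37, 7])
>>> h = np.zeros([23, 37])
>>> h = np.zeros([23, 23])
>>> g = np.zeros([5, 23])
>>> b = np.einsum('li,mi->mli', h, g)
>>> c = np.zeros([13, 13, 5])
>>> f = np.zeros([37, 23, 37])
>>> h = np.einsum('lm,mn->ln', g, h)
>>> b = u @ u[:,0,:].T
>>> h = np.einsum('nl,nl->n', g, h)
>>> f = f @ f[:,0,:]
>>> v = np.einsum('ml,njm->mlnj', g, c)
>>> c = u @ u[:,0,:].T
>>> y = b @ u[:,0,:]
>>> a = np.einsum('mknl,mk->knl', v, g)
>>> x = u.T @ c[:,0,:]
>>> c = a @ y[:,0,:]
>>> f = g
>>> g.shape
(5, 23)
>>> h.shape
(5,)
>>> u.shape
(13, 37, 7)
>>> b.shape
(13, 37, 13)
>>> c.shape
(23, 13, 7)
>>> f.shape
(5, 23)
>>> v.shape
(5, 23, 13, 13)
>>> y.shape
(13, 37, 7)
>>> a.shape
(23, 13, 13)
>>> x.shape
(7, 37, 13)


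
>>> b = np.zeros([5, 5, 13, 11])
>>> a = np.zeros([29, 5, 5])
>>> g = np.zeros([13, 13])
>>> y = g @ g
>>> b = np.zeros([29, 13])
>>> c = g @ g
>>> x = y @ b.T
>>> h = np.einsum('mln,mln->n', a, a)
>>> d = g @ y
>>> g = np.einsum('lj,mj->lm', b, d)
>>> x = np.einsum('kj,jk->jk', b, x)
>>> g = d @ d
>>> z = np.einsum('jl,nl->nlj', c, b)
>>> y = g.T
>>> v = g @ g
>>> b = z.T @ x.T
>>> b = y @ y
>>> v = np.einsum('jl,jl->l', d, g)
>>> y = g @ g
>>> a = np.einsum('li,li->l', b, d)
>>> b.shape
(13, 13)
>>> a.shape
(13,)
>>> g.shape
(13, 13)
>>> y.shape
(13, 13)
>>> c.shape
(13, 13)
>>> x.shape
(13, 29)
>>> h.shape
(5,)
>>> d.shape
(13, 13)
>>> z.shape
(29, 13, 13)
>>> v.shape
(13,)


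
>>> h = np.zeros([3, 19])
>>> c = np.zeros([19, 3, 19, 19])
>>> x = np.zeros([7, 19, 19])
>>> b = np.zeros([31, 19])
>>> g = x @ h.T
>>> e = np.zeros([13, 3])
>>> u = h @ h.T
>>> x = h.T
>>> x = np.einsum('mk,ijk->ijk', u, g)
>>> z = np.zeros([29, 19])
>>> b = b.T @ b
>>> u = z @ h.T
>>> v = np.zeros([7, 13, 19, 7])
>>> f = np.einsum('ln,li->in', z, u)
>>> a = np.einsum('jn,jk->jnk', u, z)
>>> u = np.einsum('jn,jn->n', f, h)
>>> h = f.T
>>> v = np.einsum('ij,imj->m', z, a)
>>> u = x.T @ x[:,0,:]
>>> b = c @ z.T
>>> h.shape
(19, 3)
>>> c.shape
(19, 3, 19, 19)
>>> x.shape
(7, 19, 3)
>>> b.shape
(19, 3, 19, 29)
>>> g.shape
(7, 19, 3)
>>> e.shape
(13, 3)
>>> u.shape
(3, 19, 3)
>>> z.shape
(29, 19)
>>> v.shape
(3,)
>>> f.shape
(3, 19)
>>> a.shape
(29, 3, 19)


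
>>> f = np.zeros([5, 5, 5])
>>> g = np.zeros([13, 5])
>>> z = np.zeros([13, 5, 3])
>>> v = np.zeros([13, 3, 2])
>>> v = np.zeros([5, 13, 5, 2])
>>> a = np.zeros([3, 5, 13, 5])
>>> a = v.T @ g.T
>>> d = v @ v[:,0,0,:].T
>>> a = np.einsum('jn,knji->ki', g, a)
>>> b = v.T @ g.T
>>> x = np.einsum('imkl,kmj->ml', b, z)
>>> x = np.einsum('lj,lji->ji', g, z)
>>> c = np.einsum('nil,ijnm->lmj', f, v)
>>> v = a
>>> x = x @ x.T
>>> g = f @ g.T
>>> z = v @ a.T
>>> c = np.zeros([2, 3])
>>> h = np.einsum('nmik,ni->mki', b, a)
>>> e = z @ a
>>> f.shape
(5, 5, 5)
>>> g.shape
(5, 5, 13)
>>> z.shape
(2, 2)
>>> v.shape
(2, 13)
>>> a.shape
(2, 13)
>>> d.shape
(5, 13, 5, 5)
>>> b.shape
(2, 5, 13, 13)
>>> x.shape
(5, 5)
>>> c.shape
(2, 3)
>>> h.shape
(5, 13, 13)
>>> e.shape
(2, 13)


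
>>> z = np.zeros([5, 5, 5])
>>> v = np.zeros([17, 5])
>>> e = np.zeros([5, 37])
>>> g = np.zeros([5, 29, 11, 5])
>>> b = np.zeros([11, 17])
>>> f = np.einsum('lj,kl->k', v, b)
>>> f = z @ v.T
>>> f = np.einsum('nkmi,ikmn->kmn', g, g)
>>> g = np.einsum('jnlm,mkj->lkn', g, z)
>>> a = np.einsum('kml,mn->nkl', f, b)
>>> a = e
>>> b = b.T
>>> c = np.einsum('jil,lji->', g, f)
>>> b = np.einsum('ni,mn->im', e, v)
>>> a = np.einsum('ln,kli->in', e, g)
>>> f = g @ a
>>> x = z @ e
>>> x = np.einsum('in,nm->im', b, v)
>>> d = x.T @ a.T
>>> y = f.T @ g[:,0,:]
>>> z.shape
(5, 5, 5)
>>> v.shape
(17, 5)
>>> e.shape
(5, 37)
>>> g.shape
(11, 5, 29)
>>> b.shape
(37, 17)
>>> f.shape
(11, 5, 37)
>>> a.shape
(29, 37)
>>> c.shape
()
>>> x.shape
(37, 5)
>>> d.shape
(5, 29)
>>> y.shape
(37, 5, 29)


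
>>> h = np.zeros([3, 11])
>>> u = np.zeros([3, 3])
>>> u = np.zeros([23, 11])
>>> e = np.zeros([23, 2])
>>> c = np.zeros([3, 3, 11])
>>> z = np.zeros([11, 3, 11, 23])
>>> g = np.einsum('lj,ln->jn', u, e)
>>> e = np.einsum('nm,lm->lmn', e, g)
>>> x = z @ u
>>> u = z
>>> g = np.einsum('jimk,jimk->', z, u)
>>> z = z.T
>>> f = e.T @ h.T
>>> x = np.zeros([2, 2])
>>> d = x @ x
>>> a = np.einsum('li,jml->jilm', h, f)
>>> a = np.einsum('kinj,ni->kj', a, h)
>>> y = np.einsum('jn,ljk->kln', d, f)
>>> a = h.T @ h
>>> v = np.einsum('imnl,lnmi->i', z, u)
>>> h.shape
(3, 11)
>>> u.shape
(11, 3, 11, 23)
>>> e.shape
(11, 2, 23)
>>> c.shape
(3, 3, 11)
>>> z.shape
(23, 11, 3, 11)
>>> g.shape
()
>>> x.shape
(2, 2)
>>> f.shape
(23, 2, 3)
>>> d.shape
(2, 2)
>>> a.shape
(11, 11)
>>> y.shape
(3, 23, 2)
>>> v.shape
(23,)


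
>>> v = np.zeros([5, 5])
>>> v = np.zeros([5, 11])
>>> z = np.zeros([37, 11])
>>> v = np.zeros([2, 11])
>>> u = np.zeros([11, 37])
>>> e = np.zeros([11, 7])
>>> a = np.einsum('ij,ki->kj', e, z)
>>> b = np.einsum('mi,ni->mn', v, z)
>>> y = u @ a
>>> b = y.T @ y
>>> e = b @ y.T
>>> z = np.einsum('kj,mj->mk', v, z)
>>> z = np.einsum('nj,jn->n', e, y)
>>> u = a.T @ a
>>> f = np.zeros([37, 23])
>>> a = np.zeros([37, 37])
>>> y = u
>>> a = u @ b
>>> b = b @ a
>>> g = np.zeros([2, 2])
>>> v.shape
(2, 11)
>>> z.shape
(7,)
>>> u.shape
(7, 7)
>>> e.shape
(7, 11)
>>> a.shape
(7, 7)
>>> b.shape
(7, 7)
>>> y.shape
(7, 7)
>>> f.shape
(37, 23)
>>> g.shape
(2, 2)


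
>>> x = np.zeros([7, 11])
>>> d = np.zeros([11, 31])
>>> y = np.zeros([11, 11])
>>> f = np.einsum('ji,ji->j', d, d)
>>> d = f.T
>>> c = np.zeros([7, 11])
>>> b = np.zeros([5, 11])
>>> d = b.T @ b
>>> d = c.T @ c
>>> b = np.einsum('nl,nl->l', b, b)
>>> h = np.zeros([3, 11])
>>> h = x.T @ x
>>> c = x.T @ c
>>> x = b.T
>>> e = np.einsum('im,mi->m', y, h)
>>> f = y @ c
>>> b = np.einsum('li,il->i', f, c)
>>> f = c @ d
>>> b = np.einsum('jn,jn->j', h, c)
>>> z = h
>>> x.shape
(11,)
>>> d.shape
(11, 11)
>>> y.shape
(11, 11)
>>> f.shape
(11, 11)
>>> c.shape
(11, 11)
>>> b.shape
(11,)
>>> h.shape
(11, 11)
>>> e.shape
(11,)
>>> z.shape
(11, 11)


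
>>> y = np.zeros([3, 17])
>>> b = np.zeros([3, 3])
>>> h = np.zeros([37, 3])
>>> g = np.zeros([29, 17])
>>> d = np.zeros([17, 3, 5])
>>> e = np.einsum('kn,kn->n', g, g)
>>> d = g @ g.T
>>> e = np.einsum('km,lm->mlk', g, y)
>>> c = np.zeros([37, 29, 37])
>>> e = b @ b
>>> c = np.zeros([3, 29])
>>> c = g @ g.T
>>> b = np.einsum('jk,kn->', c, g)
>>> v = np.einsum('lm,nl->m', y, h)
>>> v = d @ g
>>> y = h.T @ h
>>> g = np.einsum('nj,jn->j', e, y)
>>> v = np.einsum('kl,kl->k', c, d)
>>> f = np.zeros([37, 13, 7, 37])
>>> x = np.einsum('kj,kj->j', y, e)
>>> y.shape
(3, 3)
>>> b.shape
()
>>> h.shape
(37, 3)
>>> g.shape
(3,)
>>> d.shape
(29, 29)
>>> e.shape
(3, 3)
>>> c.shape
(29, 29)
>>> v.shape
(29,)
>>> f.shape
(37, 13, 7, 37)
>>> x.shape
(3,)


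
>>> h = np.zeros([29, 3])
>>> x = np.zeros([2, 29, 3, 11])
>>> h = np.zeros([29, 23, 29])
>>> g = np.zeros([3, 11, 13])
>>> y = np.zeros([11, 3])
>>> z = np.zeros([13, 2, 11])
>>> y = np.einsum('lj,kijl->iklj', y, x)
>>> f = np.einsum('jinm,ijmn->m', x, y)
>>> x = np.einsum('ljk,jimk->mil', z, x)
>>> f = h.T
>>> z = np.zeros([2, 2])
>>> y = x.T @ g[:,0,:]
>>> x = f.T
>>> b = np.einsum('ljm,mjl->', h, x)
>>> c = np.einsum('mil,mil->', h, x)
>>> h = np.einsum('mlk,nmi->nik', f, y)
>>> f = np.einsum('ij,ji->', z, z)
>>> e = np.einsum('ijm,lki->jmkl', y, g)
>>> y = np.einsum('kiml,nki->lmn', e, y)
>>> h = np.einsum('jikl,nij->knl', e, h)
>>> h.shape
(11, 13, 3)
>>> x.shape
(29, 23, 29)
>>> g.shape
(3, 11, 13)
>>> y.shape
(3, 11, 13)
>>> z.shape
(2, 2)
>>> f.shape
()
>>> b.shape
()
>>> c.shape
()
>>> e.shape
(29, 13, 11, 3)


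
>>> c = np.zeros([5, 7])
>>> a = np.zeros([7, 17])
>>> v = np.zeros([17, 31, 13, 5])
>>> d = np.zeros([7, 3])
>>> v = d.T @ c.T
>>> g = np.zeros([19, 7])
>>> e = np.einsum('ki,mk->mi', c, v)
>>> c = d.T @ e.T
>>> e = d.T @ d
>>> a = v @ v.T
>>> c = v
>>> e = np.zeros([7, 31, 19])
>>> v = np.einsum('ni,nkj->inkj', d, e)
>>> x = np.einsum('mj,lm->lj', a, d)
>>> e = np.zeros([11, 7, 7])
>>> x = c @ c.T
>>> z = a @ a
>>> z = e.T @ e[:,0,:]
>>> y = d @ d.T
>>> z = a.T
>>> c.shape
(3, 5)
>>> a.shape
(3, 3)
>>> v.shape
(3, 7, 31, 19)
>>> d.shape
(7, 3)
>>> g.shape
(19, 7)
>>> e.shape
(11, 7, 7)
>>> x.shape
(3, 3)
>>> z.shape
(3, 3)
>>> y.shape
(7, 7)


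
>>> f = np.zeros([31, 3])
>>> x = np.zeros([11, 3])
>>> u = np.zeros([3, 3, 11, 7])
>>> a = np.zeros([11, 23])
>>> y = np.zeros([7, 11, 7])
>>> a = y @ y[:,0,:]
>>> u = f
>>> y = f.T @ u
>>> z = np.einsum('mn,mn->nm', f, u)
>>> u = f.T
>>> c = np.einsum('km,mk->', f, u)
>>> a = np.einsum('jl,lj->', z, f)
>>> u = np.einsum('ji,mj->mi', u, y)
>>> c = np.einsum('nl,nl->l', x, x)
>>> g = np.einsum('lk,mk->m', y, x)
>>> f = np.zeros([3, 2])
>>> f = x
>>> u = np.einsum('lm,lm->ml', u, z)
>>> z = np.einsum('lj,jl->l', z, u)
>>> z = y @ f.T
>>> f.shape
(11, 3)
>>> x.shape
(11, 3)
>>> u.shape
(31, 3)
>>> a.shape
()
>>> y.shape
(3, 3)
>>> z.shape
(3, 11)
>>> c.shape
(3,)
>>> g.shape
(11,)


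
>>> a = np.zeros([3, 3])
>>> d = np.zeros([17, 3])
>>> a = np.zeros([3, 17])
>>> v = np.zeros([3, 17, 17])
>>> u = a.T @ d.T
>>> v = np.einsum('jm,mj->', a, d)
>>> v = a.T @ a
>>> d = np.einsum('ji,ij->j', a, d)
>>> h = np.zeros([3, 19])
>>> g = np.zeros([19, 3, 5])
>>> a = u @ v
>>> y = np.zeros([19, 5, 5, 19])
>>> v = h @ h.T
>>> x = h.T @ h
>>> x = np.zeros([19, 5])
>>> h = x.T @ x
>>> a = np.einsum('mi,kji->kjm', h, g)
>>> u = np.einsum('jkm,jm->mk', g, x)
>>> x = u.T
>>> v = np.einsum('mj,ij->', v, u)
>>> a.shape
(19, 3, 5)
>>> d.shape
(3,)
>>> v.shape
()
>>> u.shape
(5, 3)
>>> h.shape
(5, 5)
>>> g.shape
(19, 3, 5)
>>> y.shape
(19, 5, 5, 19)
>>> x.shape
(3, 5)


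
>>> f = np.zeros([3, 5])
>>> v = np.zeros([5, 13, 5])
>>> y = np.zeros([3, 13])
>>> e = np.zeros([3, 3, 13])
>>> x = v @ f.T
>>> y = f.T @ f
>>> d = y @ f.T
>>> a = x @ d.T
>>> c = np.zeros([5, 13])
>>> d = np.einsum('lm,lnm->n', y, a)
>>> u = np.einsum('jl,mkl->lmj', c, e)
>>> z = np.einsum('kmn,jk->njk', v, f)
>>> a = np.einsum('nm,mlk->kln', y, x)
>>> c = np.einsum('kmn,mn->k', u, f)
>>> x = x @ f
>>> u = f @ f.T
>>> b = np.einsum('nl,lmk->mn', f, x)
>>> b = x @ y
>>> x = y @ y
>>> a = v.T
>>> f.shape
(3, 5)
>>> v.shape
(5, 13, 5)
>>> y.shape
(5, 5)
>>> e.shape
(3, 3, 13)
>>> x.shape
(5, 5)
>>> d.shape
(13,)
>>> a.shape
(5, 13, 5)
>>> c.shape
(13,)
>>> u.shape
(3, 3)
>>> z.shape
(5, 3, 5)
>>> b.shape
(5, 13, 5)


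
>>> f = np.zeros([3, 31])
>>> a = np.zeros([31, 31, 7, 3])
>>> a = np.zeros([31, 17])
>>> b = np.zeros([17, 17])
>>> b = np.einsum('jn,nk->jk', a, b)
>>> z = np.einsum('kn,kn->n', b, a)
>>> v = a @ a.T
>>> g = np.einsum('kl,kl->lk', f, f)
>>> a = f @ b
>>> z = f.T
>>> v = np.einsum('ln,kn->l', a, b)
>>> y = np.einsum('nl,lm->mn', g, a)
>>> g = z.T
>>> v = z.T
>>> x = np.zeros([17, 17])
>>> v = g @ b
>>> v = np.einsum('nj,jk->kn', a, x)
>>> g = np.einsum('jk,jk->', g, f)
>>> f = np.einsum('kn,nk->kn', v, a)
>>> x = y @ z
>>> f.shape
(17, 3)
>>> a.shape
(3, 17)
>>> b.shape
(31, 17)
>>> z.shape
(31, 3)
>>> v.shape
(17, 3)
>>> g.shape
()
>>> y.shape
(17, 31)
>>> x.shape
(17, 3)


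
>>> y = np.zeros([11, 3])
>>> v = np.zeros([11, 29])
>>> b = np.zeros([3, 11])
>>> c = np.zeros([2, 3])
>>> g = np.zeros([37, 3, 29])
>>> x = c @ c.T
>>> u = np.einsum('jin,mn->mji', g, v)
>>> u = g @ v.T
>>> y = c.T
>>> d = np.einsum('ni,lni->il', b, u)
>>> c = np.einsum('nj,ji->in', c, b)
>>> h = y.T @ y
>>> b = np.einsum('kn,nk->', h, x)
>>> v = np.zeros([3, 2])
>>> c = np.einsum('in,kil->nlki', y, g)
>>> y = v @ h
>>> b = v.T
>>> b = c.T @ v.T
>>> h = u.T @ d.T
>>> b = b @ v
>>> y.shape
(3, 2)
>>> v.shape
(3, 2)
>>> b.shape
(3, 37, 29, 2)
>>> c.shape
(2, 29, 37, 3)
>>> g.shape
(37, 3, 29)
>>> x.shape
(2, 2)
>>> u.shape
(37, 3, 11)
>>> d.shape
(11, 37)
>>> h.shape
(11, 3, 11)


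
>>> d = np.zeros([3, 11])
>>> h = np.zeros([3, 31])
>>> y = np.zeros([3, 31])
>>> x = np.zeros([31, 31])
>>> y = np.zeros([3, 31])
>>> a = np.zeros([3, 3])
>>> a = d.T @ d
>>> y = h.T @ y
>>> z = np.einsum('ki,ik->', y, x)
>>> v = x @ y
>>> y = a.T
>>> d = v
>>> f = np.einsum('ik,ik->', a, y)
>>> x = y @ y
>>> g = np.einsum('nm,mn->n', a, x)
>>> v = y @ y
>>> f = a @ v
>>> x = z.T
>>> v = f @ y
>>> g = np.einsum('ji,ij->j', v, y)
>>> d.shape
(31, 31)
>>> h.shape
(3, 31)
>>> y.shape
(11, 11)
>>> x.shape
()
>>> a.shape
(11, 11)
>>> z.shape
()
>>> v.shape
(11, 11)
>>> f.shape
(11, 11)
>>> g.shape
(11,)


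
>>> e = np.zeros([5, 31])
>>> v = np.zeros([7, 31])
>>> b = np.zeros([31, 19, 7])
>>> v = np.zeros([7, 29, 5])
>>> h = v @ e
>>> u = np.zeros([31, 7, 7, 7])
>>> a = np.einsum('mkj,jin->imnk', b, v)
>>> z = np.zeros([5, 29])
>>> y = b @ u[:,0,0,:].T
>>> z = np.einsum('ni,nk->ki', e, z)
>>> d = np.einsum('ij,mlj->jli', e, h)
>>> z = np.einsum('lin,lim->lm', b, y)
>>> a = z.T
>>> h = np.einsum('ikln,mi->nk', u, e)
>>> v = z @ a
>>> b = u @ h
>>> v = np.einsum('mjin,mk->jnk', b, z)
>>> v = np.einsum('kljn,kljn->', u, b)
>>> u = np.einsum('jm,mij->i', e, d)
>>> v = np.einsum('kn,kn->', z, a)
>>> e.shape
(5, 31)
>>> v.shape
()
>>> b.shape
(31, 7, 7, 7)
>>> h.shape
(7, 7)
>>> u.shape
(29,)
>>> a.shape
(31, 31)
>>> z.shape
(31, 31)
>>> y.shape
(31, 19, 31)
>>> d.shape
(31, 29, 5)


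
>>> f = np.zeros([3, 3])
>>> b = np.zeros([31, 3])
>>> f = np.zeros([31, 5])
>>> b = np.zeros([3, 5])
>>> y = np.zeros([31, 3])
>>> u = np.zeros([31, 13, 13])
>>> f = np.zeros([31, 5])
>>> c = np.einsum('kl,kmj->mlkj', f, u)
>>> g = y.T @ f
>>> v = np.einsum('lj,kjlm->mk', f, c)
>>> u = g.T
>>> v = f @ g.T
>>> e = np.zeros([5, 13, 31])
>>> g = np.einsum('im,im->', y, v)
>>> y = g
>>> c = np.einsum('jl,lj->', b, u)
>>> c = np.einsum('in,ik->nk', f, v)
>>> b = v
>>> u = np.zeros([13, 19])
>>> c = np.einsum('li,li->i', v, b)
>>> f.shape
(31, 5)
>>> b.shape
(31, 3)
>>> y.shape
()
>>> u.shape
(13, 19)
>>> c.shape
(3,)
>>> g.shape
()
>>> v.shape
(31, 3)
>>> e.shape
(5, 13, 31)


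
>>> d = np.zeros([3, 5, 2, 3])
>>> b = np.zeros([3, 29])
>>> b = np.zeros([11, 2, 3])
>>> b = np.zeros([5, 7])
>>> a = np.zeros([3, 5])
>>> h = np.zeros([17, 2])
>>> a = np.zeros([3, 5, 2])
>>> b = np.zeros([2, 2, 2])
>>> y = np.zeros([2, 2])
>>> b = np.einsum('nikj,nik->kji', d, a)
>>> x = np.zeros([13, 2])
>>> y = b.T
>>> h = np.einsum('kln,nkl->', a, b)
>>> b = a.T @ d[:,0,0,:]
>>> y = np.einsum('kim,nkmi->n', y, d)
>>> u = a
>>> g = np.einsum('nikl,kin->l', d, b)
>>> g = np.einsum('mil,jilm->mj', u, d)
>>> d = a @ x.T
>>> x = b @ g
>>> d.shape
(3, 5, 13)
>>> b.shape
(2, 5, 3)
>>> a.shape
(3, 5, 2)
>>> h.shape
()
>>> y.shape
(3,)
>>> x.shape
(2, 5, 3)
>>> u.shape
(3, 5, 2)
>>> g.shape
(3, 3)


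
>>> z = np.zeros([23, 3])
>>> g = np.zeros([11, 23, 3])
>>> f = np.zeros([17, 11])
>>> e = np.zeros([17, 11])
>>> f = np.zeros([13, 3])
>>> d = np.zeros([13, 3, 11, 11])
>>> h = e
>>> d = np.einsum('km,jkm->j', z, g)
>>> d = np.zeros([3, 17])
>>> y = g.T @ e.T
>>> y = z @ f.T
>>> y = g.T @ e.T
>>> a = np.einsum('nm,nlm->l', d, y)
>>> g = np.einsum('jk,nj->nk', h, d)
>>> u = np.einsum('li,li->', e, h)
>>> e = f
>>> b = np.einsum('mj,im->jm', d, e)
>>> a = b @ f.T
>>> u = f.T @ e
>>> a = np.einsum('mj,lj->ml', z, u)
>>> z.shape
(23, 3)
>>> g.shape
(3, 11)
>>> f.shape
(13, 3)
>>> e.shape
(13, 3)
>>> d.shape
(3, 17)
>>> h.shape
(17, 11)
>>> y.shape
(3, 23, 17)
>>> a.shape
(23, 3)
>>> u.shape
(3, 3)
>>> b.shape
(17, 3)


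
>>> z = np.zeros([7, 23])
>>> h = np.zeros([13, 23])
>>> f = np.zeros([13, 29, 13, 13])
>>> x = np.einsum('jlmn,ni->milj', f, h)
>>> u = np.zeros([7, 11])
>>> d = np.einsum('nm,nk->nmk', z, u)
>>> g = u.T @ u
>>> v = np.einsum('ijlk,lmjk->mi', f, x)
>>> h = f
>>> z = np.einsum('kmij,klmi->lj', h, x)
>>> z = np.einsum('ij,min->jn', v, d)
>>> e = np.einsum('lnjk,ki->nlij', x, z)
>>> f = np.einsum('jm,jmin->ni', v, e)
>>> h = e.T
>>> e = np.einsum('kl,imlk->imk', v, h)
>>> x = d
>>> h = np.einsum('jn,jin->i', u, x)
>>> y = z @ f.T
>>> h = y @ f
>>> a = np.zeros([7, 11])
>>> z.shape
(13, 11)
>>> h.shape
(13, 11)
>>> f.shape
(29, 11)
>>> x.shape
(7, 23, 11)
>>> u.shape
(7, 11)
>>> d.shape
(7, 23, 11)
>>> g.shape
(11, 11)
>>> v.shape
(23, 13)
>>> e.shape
(29, 11, 23)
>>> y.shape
(13, 29)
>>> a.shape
(7, 11)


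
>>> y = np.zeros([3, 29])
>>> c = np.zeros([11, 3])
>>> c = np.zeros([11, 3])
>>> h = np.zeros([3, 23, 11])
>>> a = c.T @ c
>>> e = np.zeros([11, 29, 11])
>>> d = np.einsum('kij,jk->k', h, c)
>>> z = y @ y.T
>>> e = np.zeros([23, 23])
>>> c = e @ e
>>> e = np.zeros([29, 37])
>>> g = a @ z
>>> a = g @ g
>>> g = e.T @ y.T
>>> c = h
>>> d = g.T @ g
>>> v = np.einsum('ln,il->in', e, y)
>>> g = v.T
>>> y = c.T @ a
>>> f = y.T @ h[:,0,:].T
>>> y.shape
(11, 23, 3)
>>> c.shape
(3, 23, 11)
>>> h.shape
(3, 23, 11)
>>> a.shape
(3, 3)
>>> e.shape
(29, 37)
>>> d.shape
(3, 3)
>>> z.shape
(3, 3)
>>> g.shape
(37, 3)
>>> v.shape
(3, 37)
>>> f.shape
(3, 23, 3)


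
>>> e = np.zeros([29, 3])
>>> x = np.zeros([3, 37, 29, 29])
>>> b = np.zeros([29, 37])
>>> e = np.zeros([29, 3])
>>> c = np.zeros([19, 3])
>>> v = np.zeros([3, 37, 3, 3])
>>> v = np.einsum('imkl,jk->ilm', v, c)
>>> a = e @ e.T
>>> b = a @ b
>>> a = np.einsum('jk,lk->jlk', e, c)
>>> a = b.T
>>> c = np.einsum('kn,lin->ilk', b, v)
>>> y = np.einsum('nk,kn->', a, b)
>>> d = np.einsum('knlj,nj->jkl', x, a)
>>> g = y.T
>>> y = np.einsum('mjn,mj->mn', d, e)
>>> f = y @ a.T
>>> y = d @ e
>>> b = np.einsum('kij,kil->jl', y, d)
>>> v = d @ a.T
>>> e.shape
(29, 3)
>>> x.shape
(3, 37, 29, 29)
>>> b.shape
(3, 29)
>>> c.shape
(3, 3, 29)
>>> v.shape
(29, 3, 37)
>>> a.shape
(37, 29)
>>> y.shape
(29, 3, 3)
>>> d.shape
(29, 3, 29)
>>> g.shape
()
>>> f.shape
(29, 37)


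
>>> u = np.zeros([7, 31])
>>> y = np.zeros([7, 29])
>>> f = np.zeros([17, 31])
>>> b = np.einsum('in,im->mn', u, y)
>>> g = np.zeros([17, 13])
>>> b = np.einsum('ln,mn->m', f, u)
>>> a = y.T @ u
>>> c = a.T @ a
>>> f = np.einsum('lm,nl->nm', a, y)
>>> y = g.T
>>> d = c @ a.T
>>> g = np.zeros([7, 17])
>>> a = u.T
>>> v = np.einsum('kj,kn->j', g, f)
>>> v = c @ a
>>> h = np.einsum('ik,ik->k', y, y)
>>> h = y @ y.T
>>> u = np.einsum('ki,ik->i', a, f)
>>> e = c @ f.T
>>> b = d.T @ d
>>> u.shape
(7,)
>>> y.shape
(13, 17)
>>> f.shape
(7, 31)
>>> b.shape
(29, 29)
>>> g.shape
(7, 17)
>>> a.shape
(31, 7)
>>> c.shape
(31, 31)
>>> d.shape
(31, 29)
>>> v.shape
(31, 7)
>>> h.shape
(13, 13)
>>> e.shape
(31, 7)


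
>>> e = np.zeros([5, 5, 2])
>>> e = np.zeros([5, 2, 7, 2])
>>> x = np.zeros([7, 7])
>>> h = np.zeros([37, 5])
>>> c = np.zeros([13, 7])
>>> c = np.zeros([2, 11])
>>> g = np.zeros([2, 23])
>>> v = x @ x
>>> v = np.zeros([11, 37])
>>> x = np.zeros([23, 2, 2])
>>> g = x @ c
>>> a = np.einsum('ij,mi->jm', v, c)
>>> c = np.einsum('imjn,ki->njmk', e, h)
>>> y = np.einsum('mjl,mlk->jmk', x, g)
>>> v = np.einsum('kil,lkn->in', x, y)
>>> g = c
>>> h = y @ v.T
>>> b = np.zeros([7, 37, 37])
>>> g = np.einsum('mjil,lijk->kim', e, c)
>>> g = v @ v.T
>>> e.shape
(5, 2, 7, 2)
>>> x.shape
(23, 2, 2)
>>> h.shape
(2, 23, 2)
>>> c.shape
(2, 7, 2, 37)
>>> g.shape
(2, 2)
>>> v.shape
(2, 11)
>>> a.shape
(37, 2)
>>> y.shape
(2, 23, 11)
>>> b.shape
(7, 37, 37)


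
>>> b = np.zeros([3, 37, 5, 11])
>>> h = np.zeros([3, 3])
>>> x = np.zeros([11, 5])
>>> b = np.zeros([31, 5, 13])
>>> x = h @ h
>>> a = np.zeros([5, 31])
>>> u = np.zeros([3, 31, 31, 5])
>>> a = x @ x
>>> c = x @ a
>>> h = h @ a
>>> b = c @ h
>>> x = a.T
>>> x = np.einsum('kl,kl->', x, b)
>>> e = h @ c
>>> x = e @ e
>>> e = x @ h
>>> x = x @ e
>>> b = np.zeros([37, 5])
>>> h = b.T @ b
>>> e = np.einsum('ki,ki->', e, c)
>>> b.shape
(37, 5)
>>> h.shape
(5, 5)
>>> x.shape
(3, 3)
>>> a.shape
(3, 3)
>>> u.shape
(3, 31, 31, 5)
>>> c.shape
(3, 3)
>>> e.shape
()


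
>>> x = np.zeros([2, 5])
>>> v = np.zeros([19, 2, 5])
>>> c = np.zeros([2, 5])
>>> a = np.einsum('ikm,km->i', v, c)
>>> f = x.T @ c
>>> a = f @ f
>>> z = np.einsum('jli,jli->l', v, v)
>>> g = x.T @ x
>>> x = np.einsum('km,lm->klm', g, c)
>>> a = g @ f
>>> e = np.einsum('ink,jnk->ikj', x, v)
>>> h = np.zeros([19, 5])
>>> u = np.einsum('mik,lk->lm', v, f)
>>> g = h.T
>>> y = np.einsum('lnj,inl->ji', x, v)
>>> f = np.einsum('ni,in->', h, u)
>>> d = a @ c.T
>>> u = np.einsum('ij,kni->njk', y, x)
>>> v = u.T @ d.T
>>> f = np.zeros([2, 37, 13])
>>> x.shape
(5, 2, 5)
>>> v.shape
(5, 19, 5)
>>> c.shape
(2, 5)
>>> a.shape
(5, 5)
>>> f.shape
(2, 37, 13)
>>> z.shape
(2,)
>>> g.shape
(5, 19)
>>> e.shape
(5, 5, 19)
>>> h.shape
(19, 5)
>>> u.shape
(2, 19, 5)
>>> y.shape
(5, 19)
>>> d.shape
(5, 2)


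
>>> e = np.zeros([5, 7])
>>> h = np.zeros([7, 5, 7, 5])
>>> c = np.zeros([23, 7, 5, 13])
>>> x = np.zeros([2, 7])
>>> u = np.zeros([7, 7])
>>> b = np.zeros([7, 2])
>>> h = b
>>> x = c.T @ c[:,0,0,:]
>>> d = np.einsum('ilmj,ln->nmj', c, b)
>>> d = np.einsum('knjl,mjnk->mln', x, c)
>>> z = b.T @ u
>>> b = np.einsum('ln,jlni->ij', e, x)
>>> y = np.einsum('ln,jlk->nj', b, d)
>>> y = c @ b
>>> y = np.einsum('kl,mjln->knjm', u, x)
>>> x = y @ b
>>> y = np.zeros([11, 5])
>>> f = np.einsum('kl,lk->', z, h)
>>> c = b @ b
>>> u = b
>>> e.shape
(5, 7)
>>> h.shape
(7, 2)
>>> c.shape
(13, 13)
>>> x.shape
(7, 13, 5, 13)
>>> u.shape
(13, 13)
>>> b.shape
(13, 13)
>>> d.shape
(23, 13, 5)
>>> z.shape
(2, 7)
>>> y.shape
(11, 5)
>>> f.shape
()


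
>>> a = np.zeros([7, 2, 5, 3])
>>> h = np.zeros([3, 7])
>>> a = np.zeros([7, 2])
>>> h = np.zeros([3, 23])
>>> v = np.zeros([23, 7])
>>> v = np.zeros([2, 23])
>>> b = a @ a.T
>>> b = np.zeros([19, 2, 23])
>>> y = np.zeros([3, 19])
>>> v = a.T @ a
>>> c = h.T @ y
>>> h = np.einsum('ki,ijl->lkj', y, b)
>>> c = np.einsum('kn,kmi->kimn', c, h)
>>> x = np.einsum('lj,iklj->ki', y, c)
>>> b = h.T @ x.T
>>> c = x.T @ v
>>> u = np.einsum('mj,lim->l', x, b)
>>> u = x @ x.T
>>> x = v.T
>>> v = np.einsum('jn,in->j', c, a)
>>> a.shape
(7, 2)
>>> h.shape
(23, 3, 2)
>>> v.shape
(23,)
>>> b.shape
(2, 3, 2)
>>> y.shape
(3, 19)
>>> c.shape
(23, 2)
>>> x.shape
(2, 2)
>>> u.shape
(2, 2)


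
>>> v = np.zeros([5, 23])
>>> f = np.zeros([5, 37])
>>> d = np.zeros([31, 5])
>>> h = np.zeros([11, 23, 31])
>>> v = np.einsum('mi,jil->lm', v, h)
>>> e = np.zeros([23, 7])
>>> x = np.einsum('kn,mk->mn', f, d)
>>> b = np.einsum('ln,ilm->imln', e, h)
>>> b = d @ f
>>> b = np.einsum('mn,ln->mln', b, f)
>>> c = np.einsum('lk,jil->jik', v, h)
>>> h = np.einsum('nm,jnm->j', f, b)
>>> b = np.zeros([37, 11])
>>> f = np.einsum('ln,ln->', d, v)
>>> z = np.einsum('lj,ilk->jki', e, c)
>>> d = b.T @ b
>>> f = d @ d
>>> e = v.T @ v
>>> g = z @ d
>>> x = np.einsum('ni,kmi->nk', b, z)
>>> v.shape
(31, 5)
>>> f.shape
(11, 11)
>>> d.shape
(11, 11)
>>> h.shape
(31,)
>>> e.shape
(5, 5)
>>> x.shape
(37, 7)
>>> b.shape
(37, 11)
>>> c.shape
(11, 23, 5)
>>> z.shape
(7, 5, 11)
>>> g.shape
(7, 5, 11)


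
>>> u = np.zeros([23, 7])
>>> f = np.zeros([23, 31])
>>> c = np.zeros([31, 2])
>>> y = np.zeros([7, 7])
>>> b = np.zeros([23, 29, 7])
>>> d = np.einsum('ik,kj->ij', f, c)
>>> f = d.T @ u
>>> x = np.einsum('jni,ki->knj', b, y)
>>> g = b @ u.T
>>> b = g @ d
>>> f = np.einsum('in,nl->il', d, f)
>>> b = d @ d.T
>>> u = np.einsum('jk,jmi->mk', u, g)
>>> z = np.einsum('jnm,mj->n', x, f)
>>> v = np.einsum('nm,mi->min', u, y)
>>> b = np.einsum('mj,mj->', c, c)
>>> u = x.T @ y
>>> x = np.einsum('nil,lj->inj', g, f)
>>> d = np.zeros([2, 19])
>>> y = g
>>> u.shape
(23, 29, 7)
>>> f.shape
(23, 7)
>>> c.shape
(31, 2)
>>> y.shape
(23, 29, 23)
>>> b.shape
()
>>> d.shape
(2, 19)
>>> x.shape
(29, 23, 7)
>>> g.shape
(23, 29, 23)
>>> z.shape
(29,)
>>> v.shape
(7, 7, 29)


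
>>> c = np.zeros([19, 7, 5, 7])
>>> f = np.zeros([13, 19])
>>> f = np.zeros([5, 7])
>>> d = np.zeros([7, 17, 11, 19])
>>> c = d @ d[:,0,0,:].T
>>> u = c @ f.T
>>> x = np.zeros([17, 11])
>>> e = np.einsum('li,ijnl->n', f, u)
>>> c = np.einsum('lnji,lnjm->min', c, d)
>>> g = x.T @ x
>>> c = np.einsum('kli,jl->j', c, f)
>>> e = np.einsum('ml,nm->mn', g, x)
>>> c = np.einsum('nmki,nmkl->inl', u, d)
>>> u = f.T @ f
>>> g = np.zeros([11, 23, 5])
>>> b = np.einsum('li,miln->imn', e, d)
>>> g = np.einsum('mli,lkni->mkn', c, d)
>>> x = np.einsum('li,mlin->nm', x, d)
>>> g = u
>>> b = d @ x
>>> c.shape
(5, 7, 19)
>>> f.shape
(5, 7)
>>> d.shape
(7, 17, 11, 19)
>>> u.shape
(7, 7)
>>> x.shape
(19, 7)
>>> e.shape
(11, 17)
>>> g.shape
(7, 7)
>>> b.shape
(7, 17, 11, 7)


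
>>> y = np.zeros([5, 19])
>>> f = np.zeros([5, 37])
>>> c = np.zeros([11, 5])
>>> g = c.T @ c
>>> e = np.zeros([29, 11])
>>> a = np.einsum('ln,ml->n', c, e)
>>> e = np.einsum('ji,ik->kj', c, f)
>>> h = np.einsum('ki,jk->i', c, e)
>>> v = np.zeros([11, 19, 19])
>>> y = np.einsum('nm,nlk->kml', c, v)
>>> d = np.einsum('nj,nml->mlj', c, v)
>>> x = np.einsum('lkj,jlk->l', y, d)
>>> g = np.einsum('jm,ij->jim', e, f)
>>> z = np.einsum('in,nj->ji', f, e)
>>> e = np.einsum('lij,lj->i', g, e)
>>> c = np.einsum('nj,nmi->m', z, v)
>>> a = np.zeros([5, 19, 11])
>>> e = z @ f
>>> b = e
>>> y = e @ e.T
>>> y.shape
(11, 11)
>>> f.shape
(5, 37)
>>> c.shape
(19,)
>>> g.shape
(37, 5, 11)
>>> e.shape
(11, 37)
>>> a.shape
(5, 19, 11)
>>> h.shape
(5,)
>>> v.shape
(11, 19, 19)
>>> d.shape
(19, 19, 5)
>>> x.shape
(19,)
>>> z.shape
(11, 5)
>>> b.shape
(11, 37)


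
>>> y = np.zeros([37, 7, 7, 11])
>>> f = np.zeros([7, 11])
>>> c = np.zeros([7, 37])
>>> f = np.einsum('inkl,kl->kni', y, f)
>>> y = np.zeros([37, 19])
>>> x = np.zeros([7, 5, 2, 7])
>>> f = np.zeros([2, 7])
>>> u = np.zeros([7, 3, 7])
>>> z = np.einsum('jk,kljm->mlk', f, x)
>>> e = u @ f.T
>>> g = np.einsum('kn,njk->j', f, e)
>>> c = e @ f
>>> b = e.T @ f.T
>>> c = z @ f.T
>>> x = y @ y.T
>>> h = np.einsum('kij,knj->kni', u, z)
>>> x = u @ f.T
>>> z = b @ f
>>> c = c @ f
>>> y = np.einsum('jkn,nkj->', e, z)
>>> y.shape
()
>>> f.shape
(2, 7)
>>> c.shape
(7, 5, 7)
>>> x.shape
(7, 3, 2)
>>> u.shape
(7, 3, 7)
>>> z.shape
(2, 3, 7)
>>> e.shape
(7, 3, 2)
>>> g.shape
(3,)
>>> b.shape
(2, 3, 2)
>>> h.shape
(7, 5, 3)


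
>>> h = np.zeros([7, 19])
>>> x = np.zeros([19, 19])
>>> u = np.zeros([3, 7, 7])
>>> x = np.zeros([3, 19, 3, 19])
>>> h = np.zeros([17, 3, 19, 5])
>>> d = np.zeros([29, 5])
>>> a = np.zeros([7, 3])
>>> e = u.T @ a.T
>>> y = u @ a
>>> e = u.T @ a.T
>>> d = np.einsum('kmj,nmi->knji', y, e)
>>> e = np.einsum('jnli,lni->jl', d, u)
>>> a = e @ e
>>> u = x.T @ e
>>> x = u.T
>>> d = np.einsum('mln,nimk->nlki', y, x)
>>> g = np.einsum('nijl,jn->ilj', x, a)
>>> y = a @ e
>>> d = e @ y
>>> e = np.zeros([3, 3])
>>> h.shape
(17, 3, 19, 5)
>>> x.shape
(3, 19, 3, 19)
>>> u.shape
(19, 3, 19, 3)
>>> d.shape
(3, 3)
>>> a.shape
(3, 3)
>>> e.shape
(3, 3)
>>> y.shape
(3, 3)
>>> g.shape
(19, 19, 3)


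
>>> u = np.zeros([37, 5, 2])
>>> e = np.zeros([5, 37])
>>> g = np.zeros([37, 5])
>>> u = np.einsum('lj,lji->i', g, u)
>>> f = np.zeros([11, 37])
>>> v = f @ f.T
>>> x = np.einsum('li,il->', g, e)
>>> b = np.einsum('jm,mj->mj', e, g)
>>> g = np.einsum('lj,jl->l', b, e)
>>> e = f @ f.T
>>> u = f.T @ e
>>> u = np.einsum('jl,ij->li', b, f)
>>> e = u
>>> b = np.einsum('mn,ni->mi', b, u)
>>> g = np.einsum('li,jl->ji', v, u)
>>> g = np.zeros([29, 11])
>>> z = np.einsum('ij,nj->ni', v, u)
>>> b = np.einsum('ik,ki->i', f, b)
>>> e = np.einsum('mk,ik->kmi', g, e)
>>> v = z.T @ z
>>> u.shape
(5, 11)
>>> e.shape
(11, 29, 5)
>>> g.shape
(29, 11)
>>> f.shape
(11, 37)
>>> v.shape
(11, 11)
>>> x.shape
()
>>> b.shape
(11,)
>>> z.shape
(5, 11)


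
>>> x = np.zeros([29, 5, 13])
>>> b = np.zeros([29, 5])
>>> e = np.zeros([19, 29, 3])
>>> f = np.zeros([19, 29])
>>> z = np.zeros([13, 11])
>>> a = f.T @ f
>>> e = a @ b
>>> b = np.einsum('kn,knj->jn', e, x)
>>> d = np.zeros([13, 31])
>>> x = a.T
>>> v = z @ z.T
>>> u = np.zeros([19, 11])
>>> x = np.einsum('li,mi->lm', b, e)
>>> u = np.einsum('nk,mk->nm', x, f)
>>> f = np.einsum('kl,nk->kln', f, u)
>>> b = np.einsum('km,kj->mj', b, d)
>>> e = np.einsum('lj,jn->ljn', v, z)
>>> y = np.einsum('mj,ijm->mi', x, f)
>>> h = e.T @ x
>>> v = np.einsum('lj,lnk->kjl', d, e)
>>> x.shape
(13, 29)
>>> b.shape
(5, 31)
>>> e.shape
(13, 13, 11)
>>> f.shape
(19, 29, 13)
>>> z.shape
(13, 11)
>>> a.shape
(29, 29)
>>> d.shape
(13, 31)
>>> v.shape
(11, 31, 13)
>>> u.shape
(13, 19)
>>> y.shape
(13, 19)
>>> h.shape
(11, 13, 29)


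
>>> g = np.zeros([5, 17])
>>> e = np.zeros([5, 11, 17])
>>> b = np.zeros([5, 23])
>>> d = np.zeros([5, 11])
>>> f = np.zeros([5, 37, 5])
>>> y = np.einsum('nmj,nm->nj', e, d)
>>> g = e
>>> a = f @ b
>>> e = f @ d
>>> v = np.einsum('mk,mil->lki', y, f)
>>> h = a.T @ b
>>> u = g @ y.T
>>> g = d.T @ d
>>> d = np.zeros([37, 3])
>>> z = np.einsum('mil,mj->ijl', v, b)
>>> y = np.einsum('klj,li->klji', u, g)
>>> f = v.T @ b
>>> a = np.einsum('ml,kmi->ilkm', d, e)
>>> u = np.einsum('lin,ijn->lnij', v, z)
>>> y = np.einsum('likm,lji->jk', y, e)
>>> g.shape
(11, 11)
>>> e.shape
(5, 37, 11)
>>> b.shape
(5, 23)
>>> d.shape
(37, 3)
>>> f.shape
(37, 17, 23)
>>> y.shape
(37, 5)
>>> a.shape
(11, 3, 5, 37)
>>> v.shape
(5, 17, 37)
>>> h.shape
(23, 37, 23)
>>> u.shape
(5, 37, 17, 23)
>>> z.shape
(17, 23, 37)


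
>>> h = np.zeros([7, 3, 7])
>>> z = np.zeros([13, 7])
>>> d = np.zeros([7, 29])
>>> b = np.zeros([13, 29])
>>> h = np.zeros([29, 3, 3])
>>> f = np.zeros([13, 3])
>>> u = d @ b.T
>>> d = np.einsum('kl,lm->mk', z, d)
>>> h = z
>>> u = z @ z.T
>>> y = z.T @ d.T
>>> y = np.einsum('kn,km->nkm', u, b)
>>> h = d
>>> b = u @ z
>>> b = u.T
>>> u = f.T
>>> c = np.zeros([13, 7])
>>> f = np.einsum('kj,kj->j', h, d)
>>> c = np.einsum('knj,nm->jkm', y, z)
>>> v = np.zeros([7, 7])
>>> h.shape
(29, 13)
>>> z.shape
(13, 7)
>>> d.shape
(29, 13)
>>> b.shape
(13, 13)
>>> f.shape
(13,)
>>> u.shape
(3, 13)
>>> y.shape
(13, 13, 29)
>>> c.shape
(29, 13, 7)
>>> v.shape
(7, 7)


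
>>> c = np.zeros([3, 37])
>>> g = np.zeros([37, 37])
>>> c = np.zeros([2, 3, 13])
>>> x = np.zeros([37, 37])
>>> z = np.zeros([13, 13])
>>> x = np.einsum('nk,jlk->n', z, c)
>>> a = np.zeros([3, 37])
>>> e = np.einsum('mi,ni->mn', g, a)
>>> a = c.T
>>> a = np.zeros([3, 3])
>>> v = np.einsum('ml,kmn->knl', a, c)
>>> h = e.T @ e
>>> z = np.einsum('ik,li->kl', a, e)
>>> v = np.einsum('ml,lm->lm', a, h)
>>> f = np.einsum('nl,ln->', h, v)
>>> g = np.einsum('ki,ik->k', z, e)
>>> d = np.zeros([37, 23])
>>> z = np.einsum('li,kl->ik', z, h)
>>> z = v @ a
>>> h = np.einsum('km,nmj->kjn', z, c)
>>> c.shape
(2, 3, 13)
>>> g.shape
(3,)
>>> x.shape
(13,)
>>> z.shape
(3, 3)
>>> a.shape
(3, 3)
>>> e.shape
(37, 3)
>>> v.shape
(3, 3)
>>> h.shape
(3, 13, 2)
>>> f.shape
()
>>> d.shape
(37, 23)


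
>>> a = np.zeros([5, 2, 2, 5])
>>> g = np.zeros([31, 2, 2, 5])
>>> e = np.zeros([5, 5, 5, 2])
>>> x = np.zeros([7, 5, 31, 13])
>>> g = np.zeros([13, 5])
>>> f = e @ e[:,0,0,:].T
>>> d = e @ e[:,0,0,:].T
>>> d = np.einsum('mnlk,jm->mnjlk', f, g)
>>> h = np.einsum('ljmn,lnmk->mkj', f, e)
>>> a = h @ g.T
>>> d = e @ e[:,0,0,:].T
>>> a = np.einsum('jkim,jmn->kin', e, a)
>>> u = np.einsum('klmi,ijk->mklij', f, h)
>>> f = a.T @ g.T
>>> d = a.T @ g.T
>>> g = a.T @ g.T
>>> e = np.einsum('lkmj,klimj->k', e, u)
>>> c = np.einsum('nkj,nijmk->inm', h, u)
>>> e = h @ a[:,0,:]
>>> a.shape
(5, 5, 13)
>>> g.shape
(13, 5, 13)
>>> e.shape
(5, 2, 13)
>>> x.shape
(7, 5, 31, 13)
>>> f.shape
(13, 5, 13)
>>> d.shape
(13, 5, 13)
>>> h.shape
(5, 2, 5)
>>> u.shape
(5, 5, 5, 5, 2)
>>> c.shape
(5, 5, 5)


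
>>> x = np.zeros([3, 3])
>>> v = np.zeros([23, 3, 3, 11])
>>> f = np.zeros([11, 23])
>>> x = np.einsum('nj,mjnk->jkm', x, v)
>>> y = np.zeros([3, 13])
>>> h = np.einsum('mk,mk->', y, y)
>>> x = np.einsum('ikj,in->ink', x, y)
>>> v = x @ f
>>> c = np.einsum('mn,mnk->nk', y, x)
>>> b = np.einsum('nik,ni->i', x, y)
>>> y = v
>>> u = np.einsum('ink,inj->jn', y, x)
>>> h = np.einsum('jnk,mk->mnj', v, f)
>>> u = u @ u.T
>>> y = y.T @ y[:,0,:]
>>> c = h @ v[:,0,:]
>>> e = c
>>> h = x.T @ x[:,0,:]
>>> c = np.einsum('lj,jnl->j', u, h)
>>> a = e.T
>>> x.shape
(3, 13, 11)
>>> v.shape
(3, 13, 23)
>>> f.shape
(11, 23)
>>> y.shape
(23, 13, 23)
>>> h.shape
(11, 13, 11)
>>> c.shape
(11,)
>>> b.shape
(13,)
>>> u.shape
(11, 11)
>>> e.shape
(11, 13, 23)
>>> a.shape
(23, 13, 11)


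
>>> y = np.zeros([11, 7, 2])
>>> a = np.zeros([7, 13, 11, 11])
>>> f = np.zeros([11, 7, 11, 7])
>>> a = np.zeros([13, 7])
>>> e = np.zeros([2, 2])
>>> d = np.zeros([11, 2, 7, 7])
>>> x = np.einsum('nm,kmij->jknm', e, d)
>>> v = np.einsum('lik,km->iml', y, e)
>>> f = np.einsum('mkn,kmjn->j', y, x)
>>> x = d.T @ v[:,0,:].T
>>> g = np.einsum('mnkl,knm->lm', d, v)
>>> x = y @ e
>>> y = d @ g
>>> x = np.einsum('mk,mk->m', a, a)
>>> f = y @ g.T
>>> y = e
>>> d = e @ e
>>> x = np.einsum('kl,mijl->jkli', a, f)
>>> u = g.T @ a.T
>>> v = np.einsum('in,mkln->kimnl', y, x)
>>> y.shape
(2, 2)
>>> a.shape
(13, 7)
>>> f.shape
(11, 2, 7, 7)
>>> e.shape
(2, 2)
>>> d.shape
(2, 2)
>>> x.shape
(7, 13, 7, 2)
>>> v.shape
(13, 2, 7, 2, 7)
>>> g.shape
(7, 11)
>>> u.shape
(11, 13)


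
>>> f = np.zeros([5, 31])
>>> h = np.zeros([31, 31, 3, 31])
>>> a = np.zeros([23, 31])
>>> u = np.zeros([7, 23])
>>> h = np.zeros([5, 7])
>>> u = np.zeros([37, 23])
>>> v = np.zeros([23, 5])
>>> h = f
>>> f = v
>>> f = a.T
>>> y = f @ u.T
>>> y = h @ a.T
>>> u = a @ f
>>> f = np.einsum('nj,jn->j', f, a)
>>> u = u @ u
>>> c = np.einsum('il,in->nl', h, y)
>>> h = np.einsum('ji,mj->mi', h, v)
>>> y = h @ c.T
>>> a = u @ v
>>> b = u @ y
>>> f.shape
(23,)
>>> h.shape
(23, 31)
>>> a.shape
(23, 5)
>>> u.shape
(23, 23)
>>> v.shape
(23, 5)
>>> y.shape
(23, 23)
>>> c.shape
(23, 31)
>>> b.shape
(23, 23)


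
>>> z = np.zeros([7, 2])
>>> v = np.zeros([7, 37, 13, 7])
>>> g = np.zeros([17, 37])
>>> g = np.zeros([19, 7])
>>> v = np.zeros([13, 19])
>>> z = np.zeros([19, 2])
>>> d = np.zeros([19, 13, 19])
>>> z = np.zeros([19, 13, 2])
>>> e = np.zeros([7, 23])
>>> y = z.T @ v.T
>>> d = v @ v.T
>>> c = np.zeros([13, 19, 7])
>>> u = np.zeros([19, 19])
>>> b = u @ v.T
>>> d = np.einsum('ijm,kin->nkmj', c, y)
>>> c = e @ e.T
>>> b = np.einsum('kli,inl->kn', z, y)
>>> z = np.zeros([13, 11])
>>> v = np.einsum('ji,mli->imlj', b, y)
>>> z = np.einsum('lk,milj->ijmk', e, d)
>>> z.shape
(2, 19, 13, 23)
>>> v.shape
(13, 2, 13, 19)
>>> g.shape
(19, 7)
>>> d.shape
(13, 2, 7, 19)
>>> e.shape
(7, 23)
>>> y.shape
(2, 13, 13)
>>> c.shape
(7, 7)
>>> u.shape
(19, 19)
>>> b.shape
(19, 13)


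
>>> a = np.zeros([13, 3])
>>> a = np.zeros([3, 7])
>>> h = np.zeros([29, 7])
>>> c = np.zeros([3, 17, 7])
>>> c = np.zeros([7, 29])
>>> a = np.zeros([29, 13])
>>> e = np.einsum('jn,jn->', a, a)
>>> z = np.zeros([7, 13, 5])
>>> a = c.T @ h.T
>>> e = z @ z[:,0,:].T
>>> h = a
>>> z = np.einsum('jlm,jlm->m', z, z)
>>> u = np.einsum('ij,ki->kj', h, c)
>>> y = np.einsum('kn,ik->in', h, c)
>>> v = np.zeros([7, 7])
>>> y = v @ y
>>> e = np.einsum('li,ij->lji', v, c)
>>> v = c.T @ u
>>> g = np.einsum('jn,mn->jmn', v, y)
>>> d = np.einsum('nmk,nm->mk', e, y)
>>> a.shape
(29, 29)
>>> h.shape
(29, 29)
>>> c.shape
(7, 29)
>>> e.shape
(7, 29, 7)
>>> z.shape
(5,)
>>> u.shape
(7, 29)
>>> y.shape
(7, 29)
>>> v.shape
(29, 29)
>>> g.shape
(29, 7, 29)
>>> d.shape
(29, 7)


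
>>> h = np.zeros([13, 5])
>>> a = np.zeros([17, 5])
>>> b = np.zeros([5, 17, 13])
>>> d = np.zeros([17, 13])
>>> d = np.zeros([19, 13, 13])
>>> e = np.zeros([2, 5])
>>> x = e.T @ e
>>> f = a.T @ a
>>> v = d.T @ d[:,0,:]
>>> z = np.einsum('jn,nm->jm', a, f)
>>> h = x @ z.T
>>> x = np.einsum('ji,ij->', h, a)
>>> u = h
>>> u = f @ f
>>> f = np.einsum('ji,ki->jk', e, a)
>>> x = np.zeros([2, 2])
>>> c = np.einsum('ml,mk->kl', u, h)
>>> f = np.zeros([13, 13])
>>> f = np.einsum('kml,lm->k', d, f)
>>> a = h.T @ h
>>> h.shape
(5, 17)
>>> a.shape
(17, 17)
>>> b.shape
(5, 17, 13)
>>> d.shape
(19, 13, 13)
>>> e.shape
(2, 5)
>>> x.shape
(2, 2)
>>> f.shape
(19,)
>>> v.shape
(13, 13, 13)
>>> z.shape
(17, 5)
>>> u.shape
(5, 5)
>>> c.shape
(17, 5)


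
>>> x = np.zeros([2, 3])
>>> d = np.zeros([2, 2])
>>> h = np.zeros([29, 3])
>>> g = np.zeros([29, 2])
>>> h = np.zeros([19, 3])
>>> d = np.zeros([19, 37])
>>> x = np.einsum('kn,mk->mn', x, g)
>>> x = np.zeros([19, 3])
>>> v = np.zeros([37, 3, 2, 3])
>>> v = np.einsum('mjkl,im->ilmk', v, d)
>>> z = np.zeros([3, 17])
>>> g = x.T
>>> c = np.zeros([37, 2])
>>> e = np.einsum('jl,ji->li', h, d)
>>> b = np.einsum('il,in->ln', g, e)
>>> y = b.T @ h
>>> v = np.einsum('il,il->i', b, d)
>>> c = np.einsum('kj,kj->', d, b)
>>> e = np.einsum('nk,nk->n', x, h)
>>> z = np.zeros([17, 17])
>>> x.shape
(19, 3)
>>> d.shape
(19, 37)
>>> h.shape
(19, 3)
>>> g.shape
(3, 19)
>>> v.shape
(19,)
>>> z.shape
(17, 17)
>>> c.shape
()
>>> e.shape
(19,)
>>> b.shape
(19, 37)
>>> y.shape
(37, 3)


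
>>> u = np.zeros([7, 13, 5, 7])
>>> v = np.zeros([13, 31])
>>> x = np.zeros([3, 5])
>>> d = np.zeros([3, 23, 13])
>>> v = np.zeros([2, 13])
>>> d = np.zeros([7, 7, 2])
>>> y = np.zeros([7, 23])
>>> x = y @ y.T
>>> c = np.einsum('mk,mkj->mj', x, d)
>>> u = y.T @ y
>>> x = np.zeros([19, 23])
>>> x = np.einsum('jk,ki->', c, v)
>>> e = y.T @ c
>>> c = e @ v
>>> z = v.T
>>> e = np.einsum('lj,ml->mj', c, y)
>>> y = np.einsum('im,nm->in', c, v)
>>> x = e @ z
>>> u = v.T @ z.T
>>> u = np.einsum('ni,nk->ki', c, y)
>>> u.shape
(2, 13)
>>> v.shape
(2, 13)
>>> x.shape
(7, 2)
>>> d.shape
(7, 7, 2)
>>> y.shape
(23, 2)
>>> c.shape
(23, 13)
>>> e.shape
(7, 13)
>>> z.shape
(13, 2)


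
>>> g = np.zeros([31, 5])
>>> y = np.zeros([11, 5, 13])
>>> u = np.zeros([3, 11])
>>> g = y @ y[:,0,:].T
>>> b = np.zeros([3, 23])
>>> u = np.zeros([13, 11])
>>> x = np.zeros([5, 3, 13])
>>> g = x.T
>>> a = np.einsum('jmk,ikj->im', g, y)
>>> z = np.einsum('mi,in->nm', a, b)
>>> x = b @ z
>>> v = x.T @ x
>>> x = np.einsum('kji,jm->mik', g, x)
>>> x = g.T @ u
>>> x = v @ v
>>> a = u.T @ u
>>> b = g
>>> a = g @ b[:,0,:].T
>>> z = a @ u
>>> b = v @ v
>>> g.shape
(13, 3, 5)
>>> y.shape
(11, 5, 13)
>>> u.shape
(13, 11)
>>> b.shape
(11, 11)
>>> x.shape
(11, 11)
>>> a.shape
(13, 3, 13)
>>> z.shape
(13, 3, 11)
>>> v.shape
(11, 11)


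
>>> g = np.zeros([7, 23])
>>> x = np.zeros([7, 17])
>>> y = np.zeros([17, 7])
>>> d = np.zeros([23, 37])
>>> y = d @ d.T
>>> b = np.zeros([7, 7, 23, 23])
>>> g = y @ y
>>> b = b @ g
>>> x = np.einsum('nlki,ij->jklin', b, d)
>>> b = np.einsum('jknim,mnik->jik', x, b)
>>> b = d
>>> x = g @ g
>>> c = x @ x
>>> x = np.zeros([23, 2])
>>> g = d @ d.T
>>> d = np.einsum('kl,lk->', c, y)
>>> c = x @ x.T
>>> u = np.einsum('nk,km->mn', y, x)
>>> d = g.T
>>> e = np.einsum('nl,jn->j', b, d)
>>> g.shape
(23, 23)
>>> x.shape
(23, 2)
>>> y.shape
(23, 23)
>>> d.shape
(23, 23)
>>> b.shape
(23, 37)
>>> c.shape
(23, 23)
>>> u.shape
(2, 23)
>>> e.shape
(23,)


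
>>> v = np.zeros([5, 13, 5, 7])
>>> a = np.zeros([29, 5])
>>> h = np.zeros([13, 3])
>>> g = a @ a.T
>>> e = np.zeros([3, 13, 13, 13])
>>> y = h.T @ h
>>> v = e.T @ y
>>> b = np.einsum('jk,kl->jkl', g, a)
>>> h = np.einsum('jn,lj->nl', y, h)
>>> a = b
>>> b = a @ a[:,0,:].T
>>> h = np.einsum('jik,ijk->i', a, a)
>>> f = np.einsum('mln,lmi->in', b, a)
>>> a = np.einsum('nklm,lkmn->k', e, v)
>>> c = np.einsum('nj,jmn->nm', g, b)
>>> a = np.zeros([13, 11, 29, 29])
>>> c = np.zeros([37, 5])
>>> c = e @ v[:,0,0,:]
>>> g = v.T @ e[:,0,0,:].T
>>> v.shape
(13, 13, 13, 3)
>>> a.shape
(13, 11, 29, 29)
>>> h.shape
(29,)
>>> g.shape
(3, 13, 13, 3)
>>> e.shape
(3, 13, 13, 13)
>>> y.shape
(3, 3)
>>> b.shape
(29, 29, 29)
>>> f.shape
(5, 29)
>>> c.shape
(3, 13, 13, 3)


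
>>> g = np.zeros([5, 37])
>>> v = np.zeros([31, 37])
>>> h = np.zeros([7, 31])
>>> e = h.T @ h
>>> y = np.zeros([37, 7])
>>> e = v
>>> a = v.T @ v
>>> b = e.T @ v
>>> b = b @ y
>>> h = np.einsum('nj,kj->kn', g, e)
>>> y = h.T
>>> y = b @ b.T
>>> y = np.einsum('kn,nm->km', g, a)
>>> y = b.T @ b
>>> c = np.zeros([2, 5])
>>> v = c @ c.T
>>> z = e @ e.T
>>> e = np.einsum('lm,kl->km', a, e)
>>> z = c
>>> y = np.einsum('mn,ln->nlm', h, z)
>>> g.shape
(5, 37)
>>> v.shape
(2, 2)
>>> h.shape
(31, 5)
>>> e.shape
(31, 37)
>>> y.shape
(5, 2, 31)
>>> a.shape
(37, 37)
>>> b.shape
(37, 7)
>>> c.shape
(2, 5)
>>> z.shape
(2, 5)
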